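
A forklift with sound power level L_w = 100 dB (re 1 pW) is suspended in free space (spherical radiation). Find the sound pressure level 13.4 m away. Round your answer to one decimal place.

66.5 dB

L_p = L_w − 10·log₁₀(4π·r²) with r = 13.4 m.
4π·r² = 2256 m², 10·log₁₀ of that is 33.534 dB.
L_p = 100 − 33.534 = 66.47 dB.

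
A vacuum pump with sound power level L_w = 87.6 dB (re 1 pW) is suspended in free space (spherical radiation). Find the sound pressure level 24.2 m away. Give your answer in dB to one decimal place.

L_p = L_w − 10·log₁₀(4π·r²) with r = 24.2 m.
4π·r² = 7359 m², 10·log₁₀ of that is 38.668 dB.
L_p = 87.6 − 38.668 = 48.93 dB.

48.9 dB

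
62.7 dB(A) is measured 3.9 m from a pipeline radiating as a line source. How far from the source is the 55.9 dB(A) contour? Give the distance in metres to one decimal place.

18.7 m

Line-source spreading drops the level by 10·log₁₀(r₂/r₁); inverting, r₂/r₁ = 10^(ΔL/10).
r₂ = 3.9·10^((62.7−55.9)/10) = 3.9·10^(6.8/10) = 18.67 m.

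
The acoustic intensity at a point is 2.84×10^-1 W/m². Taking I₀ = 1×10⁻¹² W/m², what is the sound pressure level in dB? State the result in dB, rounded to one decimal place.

L = 10·log₁₀(I/I₀) = 10·log₁₀(2.84×10^-1/10⁻¹²) = 10·log₁₀(2.84×10^11).
L = 10·(0.4533 + 11) = 114.53 dB.

114.5 dB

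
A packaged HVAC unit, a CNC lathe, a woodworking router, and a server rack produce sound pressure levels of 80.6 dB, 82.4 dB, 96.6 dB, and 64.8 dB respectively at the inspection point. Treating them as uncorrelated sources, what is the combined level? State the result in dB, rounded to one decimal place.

For uncorrelated sources the intensities add, so convert each level to linear form, sum, and take 10·log₁₀ of the total.
Σ 10^(L/10) = 10^(80.6/10) + 10^(82.4/10) + 10^(96.6/10) + 10^(64.8/10) = 4.862e+09.
L_total = 10·log₁₀(4.862e+09) = 96.87 dB.

96.9 dB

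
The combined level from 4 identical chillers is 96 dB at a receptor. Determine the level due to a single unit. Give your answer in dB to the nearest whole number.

90 dB

4 equal contributions raise the level by 10·log₁₀ 4 = 6.021 dB, so each unit alone gives 96 − 6.021.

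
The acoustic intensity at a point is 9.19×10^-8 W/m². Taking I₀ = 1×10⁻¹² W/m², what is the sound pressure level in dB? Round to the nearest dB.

50 dB

I/I₀ = 9.19×10^-8/10⁻¹² = 9.19×10^4, and L = 10·log₁₀(I/I₀).
L = 10·(0.9633 + 4) = 49.63 dB.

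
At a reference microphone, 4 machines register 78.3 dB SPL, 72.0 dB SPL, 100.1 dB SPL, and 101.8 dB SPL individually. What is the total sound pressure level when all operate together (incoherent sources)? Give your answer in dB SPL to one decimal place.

For uncorrelated sources the intensities add, so convert each level to linear form, sum, and take 10·log₁₀ of the total.
Σ 10^(L/10) = 10^(78.3/10) + 10^(72.0/10) + 10^(100.1/10) + 10^(101.8/10) = 2.545e+10.
L_total = 10·log₁₀(2.545e+10) = 104.06 dB SPL.

104.1 dB SPL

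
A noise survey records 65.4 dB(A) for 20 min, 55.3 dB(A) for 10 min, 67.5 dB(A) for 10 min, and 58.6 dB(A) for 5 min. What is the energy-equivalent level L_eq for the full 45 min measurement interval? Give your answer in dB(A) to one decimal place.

64.7 dB(A)

Weight each interval's intensity by its duration and average over T = 45 min:
Σ tᵢ·10^(Lᵢ/10) = 20·10^(65.4/10) + 10·10^(55.3/10) + 10·10^(67.5/10) + 5·10^(58.6/10) = 1.326e+08.
L_eq = 10·log₁₀(1.326e+08/45) = 64.69 dB(A).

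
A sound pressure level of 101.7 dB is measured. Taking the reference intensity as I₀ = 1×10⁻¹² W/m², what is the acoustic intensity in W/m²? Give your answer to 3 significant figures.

L = 10·log₁₀(I/I₀) ⇒ I = I₀·10^(L/10) = 10⁻¹² × 10^10.17.

0.0148 W/m²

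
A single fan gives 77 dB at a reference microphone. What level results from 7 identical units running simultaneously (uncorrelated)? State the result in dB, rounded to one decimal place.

85.5 dB

N identical incoherent sources raise the level by 10·log₁₀ N.
L_total = 77 + 10·log₁₀(7) = 77 + 8.451 = 85.45 dB.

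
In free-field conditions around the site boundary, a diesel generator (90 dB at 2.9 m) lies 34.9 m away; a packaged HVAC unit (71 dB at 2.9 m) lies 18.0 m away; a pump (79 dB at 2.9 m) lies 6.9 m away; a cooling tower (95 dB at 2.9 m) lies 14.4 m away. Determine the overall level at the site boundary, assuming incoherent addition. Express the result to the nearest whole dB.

Apply inverse-square spreading to bring every level to the receiver, then sum 10^(L/10).
diesel generator: 90 − 20·log₁₀(34.9/2.9) = 90 − 21.61 = 68.39 dB.
packaged HVAC unit: 71 − 20·log₁₀(18.0/2.9) = 71 − 15.86 = 55.14 dB.
pump: 79 − 20·log₁₀(6.9/2.9) = 79 − 7.53 = 71.47 dB.
cooling tower: 95 − 20·log₁₀(14.4/2.9) = 95 − 13.92 = 81.08 dB.
Σ 10^(L/10) = 1.495e+08 → L_total = 10·log₁₀(1.495e+08) = 81.75 dB.

82 dB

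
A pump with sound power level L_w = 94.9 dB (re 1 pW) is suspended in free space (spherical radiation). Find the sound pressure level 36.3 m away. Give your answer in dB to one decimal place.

52.7 dB

The power spreads over a sphere of area 4π·r², so L_p = L_w − 10·log₁₀(4π·r²).
4π·r² = 1.656e+04 m², 10·log₁₀ of that is 42.190 dB.
L_p = 94.9 − 42.190 = 52.71 dB.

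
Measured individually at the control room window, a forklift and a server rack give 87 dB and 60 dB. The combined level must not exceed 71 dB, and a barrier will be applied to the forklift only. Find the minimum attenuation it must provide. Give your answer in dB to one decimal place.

Fixed contribution from the other source: Σ 10^(L/10) = 10^(60/10) = 1.000e+06 (60.00 dB).
To meet 71 dB overall, the treated forklift may contribute at most 10^(71/10) − 1.000e+06 = 1.159e+07, i.e. 70.64 dB.
Required insertion loss = 87 − 70.64 = 16.36 dB.

16.4 dB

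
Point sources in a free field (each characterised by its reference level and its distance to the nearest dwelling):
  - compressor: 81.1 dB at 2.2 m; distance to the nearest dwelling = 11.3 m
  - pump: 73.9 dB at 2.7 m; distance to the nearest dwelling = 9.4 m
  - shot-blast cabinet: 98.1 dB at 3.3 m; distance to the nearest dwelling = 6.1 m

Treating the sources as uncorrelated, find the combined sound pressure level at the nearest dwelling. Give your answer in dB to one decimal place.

92.8 dB

First find each source's level at the receiver (point-source: −20·log₁₀(r/r_ref)), then combine on an intensity basis.
compressor: 81.1 − 20·log₁₀(11.3/2.2) = 81.1 − 14.21 = 66.89 dB.
pump: 73.9 − 20·log₁₀(9.4/2.7) = 73.9 − 10.84 = 63.06 dB.
shot-blast cabinet: 98.1 − 20·log₁₀(6.1/3.3) = 98.1 − 5.34 = 92.76 dB.
Σ 10^(L/10) = 1.897e+09 → L_total = 10·log₁₀(1.897e+09) = 92.78 dB.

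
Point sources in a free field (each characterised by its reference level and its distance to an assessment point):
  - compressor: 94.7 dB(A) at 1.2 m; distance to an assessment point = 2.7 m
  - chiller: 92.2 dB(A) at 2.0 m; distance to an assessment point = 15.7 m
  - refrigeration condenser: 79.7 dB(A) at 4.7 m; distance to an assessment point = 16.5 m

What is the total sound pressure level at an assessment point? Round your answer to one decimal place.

87.9 dB(A)

Apply inverse-square spreading to bring every level to the receiver, then sum 10^(L/10).
compressor: 94.7 − 20·log₁₀(2.7/1.2) = 94.7 − 7.04 = 87.66 dB(A).
chiller: 92.2 − 20·log₁₀(15.7/2.0) = 92.2 − 17.90 = 74.30 dB(A).
refrigeration condenser: 79.7 − 20·log₁₀(16.5/4.7) = 79.7 − 10.91 = 68.79 dB(A).
Σ 10^(L/10) = 6.175e+08 → L_total = 10·log₁₀(6.175e+08) = 87.91 dB(A).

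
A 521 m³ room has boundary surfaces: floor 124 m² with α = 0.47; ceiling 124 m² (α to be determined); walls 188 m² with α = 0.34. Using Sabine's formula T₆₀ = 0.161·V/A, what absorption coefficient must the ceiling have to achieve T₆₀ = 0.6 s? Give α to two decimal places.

Required total absorption A = 0.161·521/0.6 = 139.80 m².
Absorption from the other surfaces = 124·0.47 + 188·0.34 = 122.20 m², so the ceiling must supply 17.60 m² over 124 m².
α = 17.60/124 = 0.142.

0.14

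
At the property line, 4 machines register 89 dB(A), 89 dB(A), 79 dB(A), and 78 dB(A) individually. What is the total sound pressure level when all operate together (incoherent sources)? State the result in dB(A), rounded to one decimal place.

For uncorrelated sources the intensities add, so convert each level to linear form, sum, and take 10·log₁₀ of the total.
Σ 10^(L/10) = 10^(89/10) + 10^(89/10) + 10^(79/10) + 10^(78/10) = 1.731e+09.
L_total = 10·log₁₀(1.731e+09) = 92.38 dB(A).

92.4 dB(A)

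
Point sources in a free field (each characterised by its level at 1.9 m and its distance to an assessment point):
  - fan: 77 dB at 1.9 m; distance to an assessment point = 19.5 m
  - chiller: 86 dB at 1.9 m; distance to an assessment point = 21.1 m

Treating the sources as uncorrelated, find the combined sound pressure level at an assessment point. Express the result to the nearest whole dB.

66 dB

Propagate each source to the receiver with L = L_ref − 20·log₁₀(r/r_ref), then add intensities.
fan: 77 − 20·log₁₀(19.5/1.9) = 77 − 20.23 = 56.77 dB.
chiller: 86 − 20·log₁₀(21.1/1.9) = 86 − 20.91 = 65.09 dB.
Σ 10^(L/10) = 3.704e+06 → L_total = 10·log₁₀(3.704e+06) = 65.69 dB.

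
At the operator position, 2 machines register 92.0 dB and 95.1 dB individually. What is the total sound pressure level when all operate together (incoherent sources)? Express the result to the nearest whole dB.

Incoherent sources combine by intensity addition: L_total = 10·log₁₀(Σ 10^(L_i/10)).
Σ 10^(L/10) = 10^(92.0/10) + 10^(95.1/10) = 4.821e+09.
L_total = 10·log₁₀(4.821e+09) = 96.83 dB.

97 dB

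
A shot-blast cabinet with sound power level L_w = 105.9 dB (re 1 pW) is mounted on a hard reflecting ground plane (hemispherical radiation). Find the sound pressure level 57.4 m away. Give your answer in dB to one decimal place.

62.7 dB

The power spreads over a hemisphere of area 2π·r², so L_p = L_w − 10·log₁₀(2π·r²).
2π·r² = 2.07e+04 m², 10·log₁₀ of that is 43.160 dB.
L_p = 105.9 − 43.160 = 62.74 dB.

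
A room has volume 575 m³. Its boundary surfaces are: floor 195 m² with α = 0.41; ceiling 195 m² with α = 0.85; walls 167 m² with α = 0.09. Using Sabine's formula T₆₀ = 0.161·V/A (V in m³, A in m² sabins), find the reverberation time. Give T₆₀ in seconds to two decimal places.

Summing Sᵢαᵢ: 195·0.41 + 195·0.85 + 167·0.09 = 260.73 m².
T₆₀ = 0.161·V/A = 0.161·575/260.73 = 0.355 s.

0.36 s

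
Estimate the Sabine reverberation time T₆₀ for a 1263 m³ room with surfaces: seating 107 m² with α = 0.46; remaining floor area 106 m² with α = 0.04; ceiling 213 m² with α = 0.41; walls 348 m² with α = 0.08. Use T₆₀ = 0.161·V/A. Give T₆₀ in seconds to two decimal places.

A = Σ Sᵢαᵢ = 107·0.46 + 106·0.04 + 213·0.41 + 348·0.08 = 168.63 m².
T₆₀ = 0.161 × 1263 / 168.63 = 1.206 s.

1.21 s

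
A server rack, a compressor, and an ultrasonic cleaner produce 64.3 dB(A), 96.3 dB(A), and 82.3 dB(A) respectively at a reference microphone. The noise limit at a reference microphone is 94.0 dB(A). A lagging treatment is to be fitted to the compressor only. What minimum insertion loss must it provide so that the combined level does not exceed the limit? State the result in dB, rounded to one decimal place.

2.6 dB

Everything except the compressor sums to 10^(64.3/10) + 10^(82.3/10) = 1.725e+08 in linear terms, 82.37 dB(A).
To meet 94.0 dB(A) overall, the treated compressor may contribute at most 10^(94.0/10) − 1.725e+08 = 2.339e+09, i.e. 93.69 dB(A).
So the compressor must be reduced from 96.3 to 93.69 dB(A): IL = 2.61 dB.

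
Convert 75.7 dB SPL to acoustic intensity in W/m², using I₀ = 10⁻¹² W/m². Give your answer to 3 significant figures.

I = I₀·10^(L/10) = 10⁻¹² × 10^(75.7/10) = 10^(-4.430).

3.72e-05 W/m²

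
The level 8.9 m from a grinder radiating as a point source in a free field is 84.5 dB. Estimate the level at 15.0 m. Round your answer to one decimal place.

80.0 dB

Point-source attenuation: ΔL = 20·log₁₀(r₂/r₁) = 20·log₁₀(15.0/8.9) = 4.534 dB.
L₂ = 84.5 − 20·log₁₀(15.0/8.9) = 84.5 − 4.534 = 79.97 dB.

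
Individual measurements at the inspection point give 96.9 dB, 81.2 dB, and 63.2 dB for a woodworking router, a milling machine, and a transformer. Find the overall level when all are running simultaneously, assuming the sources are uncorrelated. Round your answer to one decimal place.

Incoherent sources combine by intensity addition: L_total = 10·log₁₀(Σ 10^(L_i/10)).
Σ 10^(L/10) = 10^(96.9/10) + 10^(81.2/10) + 10^(63.2/10) = 5.032e+09.
L_total = 10·log₁₀(5.032e+09) = 97.02 dB.

97.0 dB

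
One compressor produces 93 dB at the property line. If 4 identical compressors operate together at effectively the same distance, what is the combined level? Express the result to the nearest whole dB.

L_total = L₁ + 10·log₁₀ N for N identical incoherent sources.
L_total = 93 + 10·log₁₀(4) = 93 + 6.021 = 99.02 dB.

99 dB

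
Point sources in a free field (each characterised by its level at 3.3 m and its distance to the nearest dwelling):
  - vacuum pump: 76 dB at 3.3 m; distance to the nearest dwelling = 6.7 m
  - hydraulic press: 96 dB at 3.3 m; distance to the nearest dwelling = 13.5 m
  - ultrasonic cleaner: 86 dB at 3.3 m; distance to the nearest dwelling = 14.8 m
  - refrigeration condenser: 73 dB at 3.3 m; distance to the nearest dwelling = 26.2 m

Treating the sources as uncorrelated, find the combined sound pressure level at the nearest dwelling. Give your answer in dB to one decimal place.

Apply inverse-square spreading to bring every level to the receiver, then sum 10^(L/10).
vacuum pump: 76 − 20·log₁₀(6.7/3.3) = 76 − 6.15 = 69.85 dB.
hydraulic press: 96 − 20·log₁₀(13.5/3.3) = 96 − 12.24 = 83.76 dB.
ultrasonic cleaner: 86 − 20·log₁₀(14.8/3.3) = 86 − 13.03 = 72.97 dB.
refrigeration condenser: 73 − 20·log₁₀(26.2/3.3) = 73 − 18.00 = 55.00 dB.
Σ 10^(L/10) = 2.676e+08 → L_total = 10·log₁₀(2.676e+08) = 84.28 dB.

84.3 dB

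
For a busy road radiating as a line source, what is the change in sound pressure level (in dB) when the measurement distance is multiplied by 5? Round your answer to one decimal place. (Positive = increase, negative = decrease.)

Line-source spreading: ΔL = −10·log₁₀(r₂/r₁).
ΔL = −10·log₁₀(5) = -6.99 dB.

-7.0 dB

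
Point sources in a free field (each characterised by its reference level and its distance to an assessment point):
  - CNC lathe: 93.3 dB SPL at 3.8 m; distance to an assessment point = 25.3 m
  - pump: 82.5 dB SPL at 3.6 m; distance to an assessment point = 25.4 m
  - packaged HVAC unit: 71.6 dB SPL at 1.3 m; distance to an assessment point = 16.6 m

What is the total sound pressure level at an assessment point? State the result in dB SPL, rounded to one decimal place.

77.2 dB SPL

Apply inverse-square spreading to bring every level to the receiver, then sum 10^(L/10).
CNC lathe: 93.3 − 20·log₁₀(25.3/3.8) = 93.3 − 16.47 = 76.83 dB SPL.
pump: 82.5 − 20·log₁₀(25.4/3.6) = 82.5 − 16.97 = 65.53 dB SPL.
packaged HVAC unit: 71.6 − 20·log₁₀(16.6/1.3) = 71.6 − 22.12 = 49.48 dB SPL.
Σ 10^(L/10) = 5.189e+07 → L_total = 10·log₁₀(5.189e+07) = 77.15 dB SPL.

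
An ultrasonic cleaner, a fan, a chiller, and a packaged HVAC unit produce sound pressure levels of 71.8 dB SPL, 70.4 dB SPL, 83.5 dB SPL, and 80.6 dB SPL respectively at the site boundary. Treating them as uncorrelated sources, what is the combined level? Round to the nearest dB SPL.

For uncorrelated sources the intensities add, so convert each level to linear form, sum, and take 10·log₁₀ of the total.
Σ 10^(L/10) = 10^(71.8/10) + 10^(70.4/10) + 10^(83.5/10) + 10^(80.6/10) = 3.648e+08.
L_total = 10·log₁₀(3.648e+08) = 85.62 dB SPL.

86 dB SPL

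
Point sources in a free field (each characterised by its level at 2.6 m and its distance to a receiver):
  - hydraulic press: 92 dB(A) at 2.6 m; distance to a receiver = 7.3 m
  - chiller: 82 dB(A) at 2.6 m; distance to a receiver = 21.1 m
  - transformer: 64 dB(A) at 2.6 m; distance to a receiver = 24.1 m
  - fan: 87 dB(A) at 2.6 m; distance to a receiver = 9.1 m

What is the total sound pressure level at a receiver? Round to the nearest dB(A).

Propagate each source to the receiver with L = L_ref − 20·log₁₀(r/r_ref), then add intensities.
hydraulic press: 92 − 20·log₁₀(7.3/2.6) = 92 − 8.97 = 83.03 dB(A).
chiller: 82 − 20·log₁₀(21.1/2.6) = 82 − 18.19 = 63.81 dB(A).
transformer: 64 − 20·log₁₀(24.1/2.6) = 64 − 19.34 = 44.66 dB(A).
fan: 87 − 20·log₁₀(9.1/2.6) = 87 − 10.88 = 76.12 dB(A).
Σ 10^(L/10) = 2.444e+08 → L_total = 10·log₁₀(2.444e+08) = 83.88 dB(A).

84 dB(A)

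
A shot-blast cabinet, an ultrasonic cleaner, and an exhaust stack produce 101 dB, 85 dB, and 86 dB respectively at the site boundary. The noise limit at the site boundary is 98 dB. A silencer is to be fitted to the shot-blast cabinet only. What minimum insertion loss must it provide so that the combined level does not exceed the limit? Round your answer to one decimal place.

Fixed contribution from the other sources: Σ 10^(L/10) = 10^(85/10) + 10^(86/10) = 7.143e+08 (88.54 dB).
To meet 98 dB overall, the treated shot-blast cabinet may contribute at most 10^(98/10) − 7.143e+08 = 5.595e+09, i.e. 97.48 dB.
Required insertion loss = 101 − 97.48 = 3.52 dB.

3.5 dB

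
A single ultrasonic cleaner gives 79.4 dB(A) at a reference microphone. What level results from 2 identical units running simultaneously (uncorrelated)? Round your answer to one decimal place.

With 2 equal, uncorrelated contributions the intensity is 2× that of one unit, giving a rise of 10·log₁₀ 2.
L_total = 79.4 + 10·log₁₀(2) = 79.4 + 3.010 = 82.41 dB(A).

82.4 dB(A)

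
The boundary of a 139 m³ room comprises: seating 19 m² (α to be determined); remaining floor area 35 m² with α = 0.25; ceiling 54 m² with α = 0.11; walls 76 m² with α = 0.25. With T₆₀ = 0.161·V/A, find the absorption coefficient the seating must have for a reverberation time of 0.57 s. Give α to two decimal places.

0.29

A = 0.161·V/T₆₀ = 0.161·139/0.57 = 39.26 m² sabins.
Absorption from the other surfaces = 35·0.25 + 54·0.11 + 76·0.25 = 33.69 m², so the seating must supply 5.57 m² over 19 m².
α = 5.57/19 = 0.293.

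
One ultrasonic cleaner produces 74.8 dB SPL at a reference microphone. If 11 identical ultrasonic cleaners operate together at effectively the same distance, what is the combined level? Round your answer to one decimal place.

With 11 equal, uncorrelated contributions the intensity is 11× that of one unit, giving a rise of 10·log₁₀ 11.
L_total = 74.8 + 10·log₁₀(11) = 74.8 + 10.414 = 85.21 dB SPL.

85.2 dB SPL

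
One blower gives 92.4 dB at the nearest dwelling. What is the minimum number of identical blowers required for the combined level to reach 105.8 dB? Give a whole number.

N identical sources give L₁ + 10·log₁₀ N, so require 10·log₁₀ N ≥ 105.8 − 92.4 = 13.4 dB.
N ≥ 10^(13.4/10) = 21.878, so N = 22.

22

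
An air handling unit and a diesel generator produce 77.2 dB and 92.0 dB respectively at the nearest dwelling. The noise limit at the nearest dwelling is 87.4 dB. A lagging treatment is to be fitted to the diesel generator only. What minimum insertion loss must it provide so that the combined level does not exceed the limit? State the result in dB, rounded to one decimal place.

Everything except the diesel generator sums to 10^(77.2/10) = 5.248e+07 in linear terms, 77.20 dB.
To meet 87.4 dB overall, the treated diesel generator may contribute at most 10^(87.4/10) − 5.248e+07 = 4.971e+08, i.e. 86.96 dB.
So the diesel generator must be reduced from 92.0 to 86.96 dB: IL = 5.04 dB.

5.0 dB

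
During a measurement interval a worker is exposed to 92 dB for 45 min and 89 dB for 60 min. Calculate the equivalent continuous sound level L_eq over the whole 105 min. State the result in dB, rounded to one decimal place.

The energy average is taken in the linear domain: L_eq = 10·log₁₀[(Σ tᵢ·10^(Lᵢ/10))/T], T = 105 min.
Σ tᵢ·10^(Lᵢ/10) = 45·10^(92/10) + 60·10^(89/10) = 1.190e+11.
L_eq = 10·log₁₀(1.190e+11/105) = 90.54 dB.

90.5 dB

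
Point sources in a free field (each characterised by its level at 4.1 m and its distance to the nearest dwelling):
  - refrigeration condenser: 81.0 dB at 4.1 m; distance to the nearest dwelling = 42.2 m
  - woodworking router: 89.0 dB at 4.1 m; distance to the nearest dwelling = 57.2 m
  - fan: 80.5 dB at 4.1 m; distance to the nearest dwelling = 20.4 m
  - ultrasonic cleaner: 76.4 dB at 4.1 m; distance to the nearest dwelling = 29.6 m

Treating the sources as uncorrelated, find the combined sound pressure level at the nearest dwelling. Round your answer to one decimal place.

70.3 dB

Propagate each source to the receiver with L = L_ref − 20·log₁₀(r/r_ref), then add intensities.
refrigeration condenser: 81.0 − 20·log₁₀(42.2/4.1) = 81.0 − 20.25 = 60.75 dB.
woodworking router: 89.0 − 20·log₁₀(57.2/4.1) = 89.0 − 22.89 = 66.11 dB.
fan: 80.5 − 20·log₁₀(20.4/4.1) = 80.5 − 13.94 = 66.56 dB.
ultrasonic cleaner: 76.4 − 20·log₁₀(29.6/4.1) = 76.4 − 17.17 = 59.23 dB.
Σ 10^(L/10) = 1.064e+07 → L_total = 10·log₁₀(1.064e+07) = 70.27 dB.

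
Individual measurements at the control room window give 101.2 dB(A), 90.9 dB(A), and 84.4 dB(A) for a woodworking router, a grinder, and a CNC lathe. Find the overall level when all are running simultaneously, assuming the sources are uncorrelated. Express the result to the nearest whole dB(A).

102 dB(A)

Incoherent sources combine by intensity addition: L_total = 10·log₁₀(Σ 10^(L_i/10)).
Σ 10^(L/10) = 10^(101.2/10) + 10^(90.9/10) + 10^(84.4/10) = 1.469e+10.
L_total = 10·log₁₀(1.469e+10) = 101.67 dB(A).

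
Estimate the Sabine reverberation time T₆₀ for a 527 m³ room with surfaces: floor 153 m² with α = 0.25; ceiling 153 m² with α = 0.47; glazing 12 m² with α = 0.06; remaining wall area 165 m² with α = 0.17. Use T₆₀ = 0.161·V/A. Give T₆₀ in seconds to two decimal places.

0.61 s

Total absorption A = 153·0.25 + 153·0.47 + 12·0.06 + 165·0.17 = 138.93 m² sabins.
T₆₀ = 0.161·V/A = 0.161·527/138.93 = 0.611 s.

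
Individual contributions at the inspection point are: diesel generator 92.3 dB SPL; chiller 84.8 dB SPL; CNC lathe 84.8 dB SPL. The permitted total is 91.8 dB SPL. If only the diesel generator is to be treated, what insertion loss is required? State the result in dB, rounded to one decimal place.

Everything except the diesel generator sums to 10^(84.8/10) + 10^(84.8/10) = 6.040e+08 in linear terms, 87.81 dB SPL.
The limit corresponds to 10^(91.8/10) = 1.514e+09; subtracting the fixed part leaves 9.096e+08 for the diesel generator, i.e. 89.59 dB SPL.
So the diesel generator must be reduced from 92.3 to 89.59 dB SPL: IL = 2.71 dB.

2.7 dB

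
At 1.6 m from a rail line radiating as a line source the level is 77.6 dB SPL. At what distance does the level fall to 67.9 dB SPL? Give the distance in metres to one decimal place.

The 9.7 dB drop corresponds to a distance ratio of 10^(9.7/10) for a line source.
r₂ = 1.6·10^((77.6−67.9)/10) = 1.6·10^(9.7/10) = 14.93 m.

14.9 m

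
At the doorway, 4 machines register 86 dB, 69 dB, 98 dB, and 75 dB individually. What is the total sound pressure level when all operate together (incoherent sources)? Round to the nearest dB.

For uncorrelated sources the intensities add, so convert each level to linear form, sum, and take 10·log₁₀ of the total.
Σ 10^(L/10) = 10^(86/10) + 10^(69/10) + 10^(98/10) + 10^(75/10) = 6.747e+09.
L_total = 10·log₁₀(6.747e+09) = 98.29 dB.

98 dB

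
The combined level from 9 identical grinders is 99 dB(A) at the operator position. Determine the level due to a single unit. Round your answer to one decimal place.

89.5 dB(A)

Dividing the total intensity by 9 lowers the level by 10·log₁₀ 9 = 9.542 dB: L₁ = 99 − 9.542.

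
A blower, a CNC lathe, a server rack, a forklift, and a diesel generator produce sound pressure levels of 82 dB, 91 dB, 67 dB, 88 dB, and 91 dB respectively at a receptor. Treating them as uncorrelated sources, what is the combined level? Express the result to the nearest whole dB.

Incoherent sources combine by intensity addition: L_total = 10·log₁₀(Σ 10^(L_i/10)).
Σ 10^(L/10) = 10^(82/10) + 10^(91/10) + 10^(67/10) + 10^(88/10) + 10^(91/10) = 3.312e+09.
L_total = 10·log₁₀(3.312e+09) = 95.20 dB.

95 dB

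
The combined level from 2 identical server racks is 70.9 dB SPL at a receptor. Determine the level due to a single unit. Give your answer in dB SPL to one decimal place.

67.9 dB SPL

2 equal contributions raise the level by 10·log₁₀ 2 = 3.010 dB, so each unit alone gives 70.9 − 3.010.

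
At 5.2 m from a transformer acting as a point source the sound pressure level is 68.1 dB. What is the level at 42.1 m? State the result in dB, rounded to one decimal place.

49.9 dB

Point-source attenuation: ΔL = 20·log₁₀(r₂/r₁) = 20·log₁₀(42.1/5.2) = 18.166 dB.
L₂ = 68.1 − 20·log₁₀(42.1/5.2) = 68.1 − 18.166 = 49.93 dB.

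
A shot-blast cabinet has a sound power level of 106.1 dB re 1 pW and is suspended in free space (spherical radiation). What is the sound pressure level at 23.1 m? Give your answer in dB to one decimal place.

Free-field spherical radiation: L_p = L_w − 10·log₁₀(4π·r²), r = 23.1 m.
4π·r² = 6706 m², 10·log₁₀ of that is 38.264 dB.
L_p = 106.1 − 38.264 = 67.84 dB.

67.8 dB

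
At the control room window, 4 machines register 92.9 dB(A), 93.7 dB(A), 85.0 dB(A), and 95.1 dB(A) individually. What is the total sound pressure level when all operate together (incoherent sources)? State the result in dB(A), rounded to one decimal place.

98.9 dB(A)

For uncorrelated sources the intensities add, so convert each level to linear form, sum, and take 10·log₁₀ of the total.
Σ 10^(L/10) = 10^(92.9/10) + 10^(93.7/10) + 10^(85.0/10) + 10^(95.1/10) = 7.846e+09.
L_total = 10·log₁₀(7.846e+09) = 98.95 dB(A).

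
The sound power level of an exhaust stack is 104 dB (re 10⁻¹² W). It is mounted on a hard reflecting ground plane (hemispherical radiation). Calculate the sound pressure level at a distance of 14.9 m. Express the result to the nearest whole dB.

Free-field hemispherical radiation: L_p = L_w − 10·log₁₀(2π·r²), r = 14.9 m.
2π·r² = 1395 m², 10·log₁₀ of that is 31.446 dB.
L_p = 104 − 31.446 = 72.55 dB.

73 dB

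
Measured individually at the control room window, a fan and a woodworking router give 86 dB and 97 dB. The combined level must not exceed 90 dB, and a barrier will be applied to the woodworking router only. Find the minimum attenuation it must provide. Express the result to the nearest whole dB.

Fixed contribution from the other source: Σ 10^(L/10) = 10^(86/10) = 3.981e+08 (86.00 dB).
To meet 90 dB overall, the treated woodworking router may contribute at most 10^(90/10) − 3.981e+08 = 6.019e+08, i.e. 87.80 dB.
Required insertion loss = 97 − 87.80 = 9.20 dB.

9 dB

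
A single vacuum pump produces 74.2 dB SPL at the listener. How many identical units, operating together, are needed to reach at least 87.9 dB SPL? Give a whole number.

N identical sources give L₁ + 10·log₁₀ N, so require 10·log₁₀ N ≥ 87.9 − 74.2 = 13.7 dB.
N ≥ 10^(13.7/10) = 23.442, so N = 24.

24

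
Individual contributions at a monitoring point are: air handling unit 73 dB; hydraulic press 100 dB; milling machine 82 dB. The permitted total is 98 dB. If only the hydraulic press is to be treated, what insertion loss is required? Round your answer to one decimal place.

2.1 dB

Fixed contribution from the other sources: Σ 10^(L/10) = 10^(73/10) + 10^(82/10) = 1.784e+08 (82.51 dB).
The limit corresponds to 10^(98/10) = 6.310e+09; subtracting the fixed part leaves 6.131e+09 for the hydraulic press, i.e. 97.88 dB.
So the hydraulic press must be reduced from 100 to 97.88 dB: IL = 2.12 dB.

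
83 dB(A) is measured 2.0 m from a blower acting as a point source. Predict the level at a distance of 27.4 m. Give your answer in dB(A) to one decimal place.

Spherical spreading from a point source gives a 20·log₁₀(r₂/r₁) drop.
L₂ = 83 − 20·log₁₀(27.4/2.0) = 83 − 22.734 = 60.27 dB(A).

60.3 dB(A)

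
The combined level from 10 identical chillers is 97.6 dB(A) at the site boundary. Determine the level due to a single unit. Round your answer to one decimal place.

87.6 dB(A)

10 equal contributions raise the level by 10·log₁₀ 10 = 10.000 dB, so each unit alone gives 97.6 − 10.000.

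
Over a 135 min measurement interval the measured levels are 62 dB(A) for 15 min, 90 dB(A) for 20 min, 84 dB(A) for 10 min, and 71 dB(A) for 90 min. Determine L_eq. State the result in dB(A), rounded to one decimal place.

Weight each interval's intensity by its duration and average over T = 135 min:
Σ tᵢ·10^(Lᵢ/10) = 15·10^(62/10) + 20·10^(90/10) + 10·10^(84/10) + 90·10^(71/10) = 2.367e+10.
L_eq = 10·log₁₀(2.367e+10/135) = 82.44 dB(A).

82.4 dB(A)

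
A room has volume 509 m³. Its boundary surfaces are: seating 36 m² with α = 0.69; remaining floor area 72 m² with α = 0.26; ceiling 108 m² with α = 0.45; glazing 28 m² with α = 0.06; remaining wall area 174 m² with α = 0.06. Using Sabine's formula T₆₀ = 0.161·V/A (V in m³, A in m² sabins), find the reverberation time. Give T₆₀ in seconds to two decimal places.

0.79 s

Total absorption A = 36·0.69 + 72·0.26 + 108·0.45 + 28·0.06 + 174·0.06 = 104.28 m² sabins.
T₆₀ = 0.161·V/A = 0.161·509/104.28 = 0.786 s.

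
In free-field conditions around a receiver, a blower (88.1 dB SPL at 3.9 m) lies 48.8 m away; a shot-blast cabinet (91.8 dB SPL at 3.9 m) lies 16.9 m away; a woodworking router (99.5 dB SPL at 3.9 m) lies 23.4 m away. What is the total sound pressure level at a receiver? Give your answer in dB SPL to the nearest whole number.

Apply inverse-square spreading to bring every level to the receiver, then sum 10^(L/10).
blower: 88.1 − 20·log₁₀(48.8/3.9) = 88.1 − 21.95 = 66.15 dB SPL.
shot-blast cabinet: 91.8 − 20·log₁₀(16.9/3.9) = 91.8 − 12.74 = 79.06 dB SPL.
woodworking router: 99.5 − 20·log₁₀(23.4/3.9) = 99.5 − 15.56 = 83.94 dB SPL.
Σ 10^(L/10) = 3.323e+08 → L_total = 10·log₁₀(3.323e+08) = 85.22 dB SPL.

85 dB SPL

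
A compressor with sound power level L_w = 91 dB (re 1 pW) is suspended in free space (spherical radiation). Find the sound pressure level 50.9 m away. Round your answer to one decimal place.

Free-field spherical radiation: L_p = L_w − 10·log₁₀(4π·r²), r = 50.9 m.
4π·r² = 3.256e+04 m², 10·log₁₀ of that is 45.126 dB.
L_p = 91 − 45.126 = 45.87 dB.

45.9 dB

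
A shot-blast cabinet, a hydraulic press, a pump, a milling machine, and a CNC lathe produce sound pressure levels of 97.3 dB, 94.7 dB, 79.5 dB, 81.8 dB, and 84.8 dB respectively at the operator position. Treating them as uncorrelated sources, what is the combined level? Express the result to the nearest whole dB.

Incoherent sources combine by intensity addition: L_total = 10·log₁₀(Σ 10^(L_i/10)).
Σ 10^(L/10) = 10^(97.3/10) + 10^(94.7/10) + 10^(79.5/10) + 10^(81.8/10) + 10^(84.8/10) = 8.864e+09.
L_total = 10·log₁₀(8.864e+09) = 99.48 dB.

99 dB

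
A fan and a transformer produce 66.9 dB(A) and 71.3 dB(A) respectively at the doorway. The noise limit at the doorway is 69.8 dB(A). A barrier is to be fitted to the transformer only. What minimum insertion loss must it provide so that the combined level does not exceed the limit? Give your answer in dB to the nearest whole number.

5 dB

Fixed contribution from the other source: Σ 10^(L/10) = 10^(66.9/10) = 4.898e+06 (66.90 dB(A)).
The limit corresponds to 10^(69.8/10) = 9.550e+06; subtracting the fixed part leaves 4.652e+06 for the transformer, i.e. 66.68 dB(A).
Required insertion loss = 71.3 − 66.68 = 4.62 dB.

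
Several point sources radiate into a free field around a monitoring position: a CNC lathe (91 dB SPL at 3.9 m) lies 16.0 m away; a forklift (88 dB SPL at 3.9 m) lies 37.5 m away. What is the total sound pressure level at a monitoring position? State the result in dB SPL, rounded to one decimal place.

Apply inverse-square spreading to bring every level to the receiver, then sum 10^(L/10).
CNC lathe: 91 − 20·log₁₀(16.0/3.9) = 91 − 12.26 = 78.74 dB SPL.
forklift: 88 − 20·log₁₀(37.5/3.9) = 88 − 19.66 = 68.34 dB SPL.
Σ 10^(L/10) = 8.162e+07 → L_total = 10·log₁₀(8.162e+07) = 79.12 dB SPL.

79.1 dB SPL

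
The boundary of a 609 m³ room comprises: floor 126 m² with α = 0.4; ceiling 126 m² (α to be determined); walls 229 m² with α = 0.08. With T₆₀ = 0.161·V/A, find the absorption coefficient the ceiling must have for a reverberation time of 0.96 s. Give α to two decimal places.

0.27

A = 0.161·V/T₆₀ = 0.161·609/0.96 = 102.13 m² sabins.
Absorption from the other surfaces = 126·0.4 + 229·0.08 = 68.72 m², so the ceiling must supply 33.41 m² over 126 m².
α = 33.41/126 = 0.265.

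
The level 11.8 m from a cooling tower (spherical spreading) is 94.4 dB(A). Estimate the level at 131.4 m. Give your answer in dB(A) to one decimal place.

73.5 dB(A)

Point-source attenuation: ΔL = 20·log₁₀(r₂/r₁) = 20·log₁₀(131.4/11.8) = 20.934 dB.
L₂ = 94.4 − 20·log₁₀(131.4/11.8) = 94.4 − 20.934 = 73.47 dB(A).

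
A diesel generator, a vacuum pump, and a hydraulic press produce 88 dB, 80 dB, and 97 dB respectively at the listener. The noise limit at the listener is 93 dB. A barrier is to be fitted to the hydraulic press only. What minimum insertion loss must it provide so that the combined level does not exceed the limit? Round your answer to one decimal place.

6.0 dB

Everything except the hydraulic press sums to 10^(88/10) + 10^(80/10) = 7.310e+08 in linear terms, 88.64 dB.
To meet 93 dB overall, the treated hydraulic press may contribute at most 10^(93/10) − 7.310e+08 = 1.264e+09, i.e. 91.02 dB.
Required insertion loss = 97 − 91.02 = 5.98 dB.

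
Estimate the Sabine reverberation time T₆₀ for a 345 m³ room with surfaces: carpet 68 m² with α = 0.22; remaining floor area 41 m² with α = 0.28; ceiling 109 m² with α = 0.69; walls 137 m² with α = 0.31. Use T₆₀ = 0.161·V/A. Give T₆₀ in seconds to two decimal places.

0.39 s

Total absorption A = 68·0.22 + 41·0.28 + 109·0.69 + 137·0.31 = 144.12 m² sabins.
T₆₀ = 0.161 × 345 / 144.12 = 0.385 s.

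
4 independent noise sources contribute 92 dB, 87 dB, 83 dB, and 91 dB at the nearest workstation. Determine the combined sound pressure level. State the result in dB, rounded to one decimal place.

Incoherent sources combine by intensity addition: L_total = 10·log₁₀(Σ 10^(L_i/10)).
Σ 10^(L/10) = 10^(92/10) + 10^(87/10) + 10^(83/10) + 10^(91/10) = 3.545e+09.
L_total = 10·log₁₀(3.545e+09) = 95.50 dB.

95.5 dB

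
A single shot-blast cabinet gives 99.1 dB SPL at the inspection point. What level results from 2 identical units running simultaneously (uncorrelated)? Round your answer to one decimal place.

With 2 equal, uncorrelated contributions the intensity is 2× that of one unit, giving a rise of 10·log₁₀ 2.
L_total = 99.1 + 10·log₁₀(2) = 99.1 + 3.010 = 102.11 dB SPL.

102.1 dB SPL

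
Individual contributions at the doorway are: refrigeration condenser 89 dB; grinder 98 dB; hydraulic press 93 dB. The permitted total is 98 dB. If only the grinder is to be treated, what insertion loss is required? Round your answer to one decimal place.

Everything except the grinder sums to 10^(89/10) + 10^(93/10) = 2.790e+09 in linear terms, 94.46 dB.
To meet 98 dB overall, the treated grinder may contribute at most 10^(98/10) − 2.790e+09 = 3.520e+09, i.e. 95.47 dB.
Required insertion loss = 98 − 95.47 = 2.53 dB.

2.5 dB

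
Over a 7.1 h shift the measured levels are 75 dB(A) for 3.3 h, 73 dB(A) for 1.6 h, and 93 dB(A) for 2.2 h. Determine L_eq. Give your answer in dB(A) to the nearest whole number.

88 dB(A)

Weight each interval's intensity by its duration and average over T = 7.1 h:
Σ tᵢ·10^(Lᵢ/10) = 3.3·10^(75/10) + 1.6·10^(73/10) + 2.2·10^(93/10) = 4.526e+09.
L_eq = 10·log₁₀(4.526e+09/7.1) = 88.04 dB(A).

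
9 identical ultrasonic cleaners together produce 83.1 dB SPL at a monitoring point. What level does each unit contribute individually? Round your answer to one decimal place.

73.6 dB SPL

9 equal contributions raise the level by 10·log₁₀ 9 = 9.542 dB, so each unit alone gives 83.1 − 9.542.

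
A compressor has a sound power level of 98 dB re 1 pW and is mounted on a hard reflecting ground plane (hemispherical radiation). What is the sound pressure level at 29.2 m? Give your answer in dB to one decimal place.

Free-field hemispherical radiation: L_p = L_w − 10·log₁₀(2π·r²), r = 29.2 m.
2π·r² = 5357 m², 10·log₁₀ of that is 37.289 dB.
L_p = 98 − 37.289 = 60.71 dB.

60.7 dB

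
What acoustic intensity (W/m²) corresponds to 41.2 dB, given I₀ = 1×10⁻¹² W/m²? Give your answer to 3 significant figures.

1.32e-08 W/m²

L = 10·log₁₀(I/I₀) ⇒ I = I₀·10^(L/10) = 10⁻¹² × 10^4.12.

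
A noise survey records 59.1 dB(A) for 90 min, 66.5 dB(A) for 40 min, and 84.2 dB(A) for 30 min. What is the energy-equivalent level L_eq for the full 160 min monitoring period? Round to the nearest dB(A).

77 dB(A)

L_eq = 10·log₁₀[(1/T)·Σ tᵢ·10^(Lᵢ/10)] with T = 160 min.
Σ tᵢ·10^(Lᵢ/10) = 90·10^(59.1/10) + 40·10^(66.5/10) + 30·10^(84.2/10) = 8.143e+09.
L_eq = 10·log₁₀(8.143e+09/160) = 77.07 dB(A).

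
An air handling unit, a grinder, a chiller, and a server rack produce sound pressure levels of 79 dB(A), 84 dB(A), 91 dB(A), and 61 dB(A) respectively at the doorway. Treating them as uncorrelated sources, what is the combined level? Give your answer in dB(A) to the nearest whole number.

Incoherent sources combine by intensity addition: L_total = 10·log₁₀(Σ 10^(L_i/10)).
Σ 10^(L/10) = 10^(79/10) + 10^(84/10) + 10^(91/10) + 10^(61/10) = 1.591e+09.
L_total = 10·log₁₀(1.591e+09) = 92.02 dB(A).

92 dB(A)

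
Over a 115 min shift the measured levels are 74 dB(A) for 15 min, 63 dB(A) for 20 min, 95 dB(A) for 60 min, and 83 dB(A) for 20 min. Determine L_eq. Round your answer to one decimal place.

The energy average is taken in the linear domain: L_eq = 10·log₁₀[(Σ tᵢ·10^(Lᵢ/10))/T], T = 115 min.
Σ tᵢ·10^(Lᵢ/10) = 15·10^(74/10) + 20·10^(63/10) + 60·10^(95/10) + 20·10^(83/10) = 1.941e+11.
L_eq = 10·log₁₀(1.941e+11/115) = 92.27 dB(A).

92.3 dB(A)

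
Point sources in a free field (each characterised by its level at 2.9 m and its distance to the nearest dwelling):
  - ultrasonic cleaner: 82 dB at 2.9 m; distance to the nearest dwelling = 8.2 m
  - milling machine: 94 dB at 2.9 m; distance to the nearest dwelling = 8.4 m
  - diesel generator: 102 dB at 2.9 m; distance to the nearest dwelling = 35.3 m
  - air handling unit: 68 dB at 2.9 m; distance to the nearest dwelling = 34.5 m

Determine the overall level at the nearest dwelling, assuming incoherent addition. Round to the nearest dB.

86 dB

Apply inverse-square spreading to bring every level to the receiver, then sum 10^(L/10).
ultrasonic cleaner: 82 − 20·log₁₀(8.2/2.9) = 82 − 9.03 = 72.97 dB.
milling machine: 94 − 20·log₁₀(8.4/2.9) = 94 − 9.24 = 84.76 dB.
diesel generator: 102 − 20·log₁₀(35.3/2.9) = 102 − 21.71 = 80.29 dB.
air handling unit: 68 − 20·log₁₀(34.5/2.9) = 68 − 21.51 = 46.49 dB.
Σ 10^(L/10) = 4.262e+08 → L_total = 10·log₁₀(4.262e+08) = 86.30 dB.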